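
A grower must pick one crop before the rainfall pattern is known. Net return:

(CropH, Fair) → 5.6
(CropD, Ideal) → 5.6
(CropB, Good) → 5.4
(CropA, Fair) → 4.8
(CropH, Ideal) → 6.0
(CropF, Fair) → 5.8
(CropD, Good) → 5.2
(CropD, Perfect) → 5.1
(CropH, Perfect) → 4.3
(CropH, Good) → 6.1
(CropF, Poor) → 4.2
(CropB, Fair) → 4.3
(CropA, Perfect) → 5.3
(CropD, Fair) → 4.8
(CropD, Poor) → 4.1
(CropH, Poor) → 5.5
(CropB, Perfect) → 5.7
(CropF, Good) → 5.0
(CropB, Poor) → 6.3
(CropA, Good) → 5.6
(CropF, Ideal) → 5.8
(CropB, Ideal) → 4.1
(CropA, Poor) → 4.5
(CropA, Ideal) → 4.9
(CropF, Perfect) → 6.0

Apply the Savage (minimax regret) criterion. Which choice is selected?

CropH

Column bests: Poor=6.3, Fair=5.8, Good=6.1, Ideal=6.0, Perfect=6.0.
CropH regrets: 0.8, 0.2, 0.0, 0.0, 1.7 → max 1.7
CropD regrets: 2.2, 1.0, 0.9, 0.4, 0.9 → max 2.2
CropF regrets: 2.1, 0.0, 1.1, 0.2, 0.0 → max 2.1
CropB regrets: 0.0, 1.5, 0.7, 1.9, 0.3 → max 1.9
CropA regrets: 1.8, 1.0, 0.5, 1.1, 0.7 → max 1.8
Smallest max regret = 1.7 → CropH.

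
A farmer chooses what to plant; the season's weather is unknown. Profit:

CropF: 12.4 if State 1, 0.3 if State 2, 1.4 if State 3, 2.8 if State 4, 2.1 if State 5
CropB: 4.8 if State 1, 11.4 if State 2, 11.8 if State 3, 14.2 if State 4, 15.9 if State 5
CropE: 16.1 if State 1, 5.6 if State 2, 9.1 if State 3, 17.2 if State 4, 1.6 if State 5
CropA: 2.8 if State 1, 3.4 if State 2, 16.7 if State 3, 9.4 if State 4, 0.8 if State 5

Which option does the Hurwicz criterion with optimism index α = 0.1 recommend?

CropB

CropF: 0.1·12.4 + 0.9·0.3 = 1.51
CropB: 0.1·15.9 + 0.9·4.8 = 5.91
CropE: 0.1·17.2 + 0.9·1.6 = 3.16
CropA: 0.1·16.7 + 0.9·0.8 = 2.39
Highest Hurwicz score = 5.91 → CropB.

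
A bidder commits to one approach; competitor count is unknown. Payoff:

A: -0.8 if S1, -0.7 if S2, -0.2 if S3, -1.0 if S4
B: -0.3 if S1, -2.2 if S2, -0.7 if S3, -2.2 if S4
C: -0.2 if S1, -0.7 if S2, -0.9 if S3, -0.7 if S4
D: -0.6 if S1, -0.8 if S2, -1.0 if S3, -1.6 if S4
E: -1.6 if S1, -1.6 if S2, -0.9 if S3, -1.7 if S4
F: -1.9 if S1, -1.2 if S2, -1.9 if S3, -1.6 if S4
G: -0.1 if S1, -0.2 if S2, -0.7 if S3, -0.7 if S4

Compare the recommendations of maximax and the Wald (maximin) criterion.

maximax → G; maximin → G (agree)

Row maxima: A=-0.2, B=-0.3, C=-0.2, D=-0.6, E=-0.9, F=-1.2, G=-0.1
Best best-case = -0.1 → G.
Row minima: A=-1.0, B=-2.2, C=-0.9, D=-1.6, E=-1.7, F=-1.9, G=-0.7
Best worst-case = -0.7 → G.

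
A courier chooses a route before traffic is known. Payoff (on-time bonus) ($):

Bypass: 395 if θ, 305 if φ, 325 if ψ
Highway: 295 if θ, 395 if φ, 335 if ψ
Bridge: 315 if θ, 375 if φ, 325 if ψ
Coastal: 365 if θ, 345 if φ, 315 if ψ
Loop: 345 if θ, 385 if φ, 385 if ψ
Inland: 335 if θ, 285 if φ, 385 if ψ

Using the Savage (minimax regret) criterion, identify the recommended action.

Loop

Column bests: θ=395, φ=395, ψ=385.
Bypass regrets: 0, 90, 60 → max 90
Highway regrets: 100, 0, 50 → max 100
Bridge regrets: 80, 20, 60 → max 80
Coastal regrets: 30, 50, 70 → max 70
Loop regrets: 50, 10, 0 → max 50
Inland regrets: 60, 110, 0 → max 110
Smallest max regret = 50 → Loop.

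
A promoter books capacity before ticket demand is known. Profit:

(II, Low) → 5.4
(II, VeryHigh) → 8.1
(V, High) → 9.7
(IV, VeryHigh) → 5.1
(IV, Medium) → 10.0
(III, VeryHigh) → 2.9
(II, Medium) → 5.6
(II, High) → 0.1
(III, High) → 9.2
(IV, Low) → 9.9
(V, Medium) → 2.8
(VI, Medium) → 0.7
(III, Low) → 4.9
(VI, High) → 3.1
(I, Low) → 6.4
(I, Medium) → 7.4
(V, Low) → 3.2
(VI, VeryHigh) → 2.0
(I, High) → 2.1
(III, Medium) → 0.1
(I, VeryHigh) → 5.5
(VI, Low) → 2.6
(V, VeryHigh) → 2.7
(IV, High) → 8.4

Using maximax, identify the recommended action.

Row maxima: I=7.4, II=8.1, III=9.2, IV=10.0, V=9.7, VI=3.1
Best best-case = 10.0 → IV.

IV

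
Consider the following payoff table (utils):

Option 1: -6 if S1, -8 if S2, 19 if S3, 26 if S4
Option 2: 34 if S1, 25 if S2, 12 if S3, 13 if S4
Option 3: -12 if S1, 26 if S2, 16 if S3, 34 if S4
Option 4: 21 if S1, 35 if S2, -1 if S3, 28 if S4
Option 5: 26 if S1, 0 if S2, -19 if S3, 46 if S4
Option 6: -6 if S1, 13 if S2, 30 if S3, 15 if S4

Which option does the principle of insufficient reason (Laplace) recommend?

Row averages: Option 1=7.75, Option 2=21, Option 3=16, Option 4=20.75, Option 5=13.25, Option 6=13
Highest average = 21 → Option 2.

Option 2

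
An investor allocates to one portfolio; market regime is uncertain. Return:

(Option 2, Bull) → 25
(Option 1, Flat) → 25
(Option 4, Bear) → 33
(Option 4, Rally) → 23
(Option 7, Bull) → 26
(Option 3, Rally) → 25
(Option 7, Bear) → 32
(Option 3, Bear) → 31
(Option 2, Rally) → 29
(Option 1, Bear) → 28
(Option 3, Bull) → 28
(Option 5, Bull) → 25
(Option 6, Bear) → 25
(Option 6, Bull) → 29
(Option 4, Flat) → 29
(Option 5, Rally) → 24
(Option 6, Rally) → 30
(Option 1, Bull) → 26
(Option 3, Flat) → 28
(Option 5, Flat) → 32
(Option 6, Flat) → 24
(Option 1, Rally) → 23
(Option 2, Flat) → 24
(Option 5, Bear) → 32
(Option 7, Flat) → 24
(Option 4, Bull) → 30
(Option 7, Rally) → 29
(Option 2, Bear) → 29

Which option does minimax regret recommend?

Column bests: Bear=33, Flat=32, Bull=30, Rally=30.
Option 1 regrets: 5, 7, 4, 7 → max 7
Option 2 regrets: 4, 8, 5, 1 → max 8
Option 3 regrets: 2, 4, 2, 5 → max 5
Option 4 regrets: 0, 3, 0, 7 → max 7
Option 5 regrets: 1, 0, 5, 6 → max 6
Option 6 regrets: 8, 8, 1, 0 → max 8
Option 7 regrets: 1, 8, 4, 1 → max 8
Smallest max regret = 5 → Option 3.

Option 3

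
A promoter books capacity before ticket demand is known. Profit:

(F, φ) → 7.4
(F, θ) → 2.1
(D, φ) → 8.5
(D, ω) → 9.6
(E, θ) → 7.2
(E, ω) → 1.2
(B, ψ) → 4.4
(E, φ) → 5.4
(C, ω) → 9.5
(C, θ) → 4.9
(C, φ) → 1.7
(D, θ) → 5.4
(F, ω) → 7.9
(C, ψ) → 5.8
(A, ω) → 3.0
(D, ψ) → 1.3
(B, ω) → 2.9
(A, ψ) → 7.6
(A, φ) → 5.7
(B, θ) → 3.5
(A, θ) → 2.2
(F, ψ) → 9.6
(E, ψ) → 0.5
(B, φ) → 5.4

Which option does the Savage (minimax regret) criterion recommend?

Column bests: θ=7.2, φ=8.5, ψ=9.6, ω=9.6.
A regrets: 5.0, 2.8, 2.0, 6.6 → max 6.6
B regrets: 3.7, 3.1, 5.2, 6.7 → max 6.7
C regrets: 2.3, 6.8, 3.8, 0.1 → max 6.8
D regrets: 1.8, 0.0, 8.3, 0.0 → max 8.3
E regrets: 0.0, 3.1, 9.1, 8.4 → max 9.1
F regrets: 5.1, 1.1, 0.0, 1.7 → max 5.1
Smallest max regret = 5.1 → F.

F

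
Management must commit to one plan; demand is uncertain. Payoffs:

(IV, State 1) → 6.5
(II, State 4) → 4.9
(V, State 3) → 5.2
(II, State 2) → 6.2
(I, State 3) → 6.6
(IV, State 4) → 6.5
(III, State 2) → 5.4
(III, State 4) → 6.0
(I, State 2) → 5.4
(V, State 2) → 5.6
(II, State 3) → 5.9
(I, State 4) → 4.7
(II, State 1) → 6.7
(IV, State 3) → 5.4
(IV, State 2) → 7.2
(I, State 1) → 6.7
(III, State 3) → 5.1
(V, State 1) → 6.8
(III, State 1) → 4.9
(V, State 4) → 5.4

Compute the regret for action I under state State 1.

0.1

Best payoff under State 1 is 6.8.
Regret = 6.8 − 6.7 = 0.1.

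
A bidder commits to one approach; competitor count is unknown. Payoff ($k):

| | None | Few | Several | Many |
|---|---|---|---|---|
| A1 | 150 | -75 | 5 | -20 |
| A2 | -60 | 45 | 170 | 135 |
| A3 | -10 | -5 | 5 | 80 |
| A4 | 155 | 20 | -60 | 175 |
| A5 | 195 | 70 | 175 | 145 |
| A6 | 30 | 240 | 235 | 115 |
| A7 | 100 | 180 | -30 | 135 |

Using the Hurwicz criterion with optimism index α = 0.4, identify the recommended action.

A1: 0.4·150 + 0.6·(-75) = 15
A2: 0.4·170 + 0.6·(-60) = 32
A3: 0.4·80 + 0.6·(-10) = 26
A4: 0.4·175 + 0.6·(-60) = 34
A5: 0.4·195 + 0.6·70 = 120
A6: 0.4·240 + 0.6·30 = 114
A7: 0.4·180 + 0.6·(-30) = 54
Highest Hurwicz score = 120 → A5.

A5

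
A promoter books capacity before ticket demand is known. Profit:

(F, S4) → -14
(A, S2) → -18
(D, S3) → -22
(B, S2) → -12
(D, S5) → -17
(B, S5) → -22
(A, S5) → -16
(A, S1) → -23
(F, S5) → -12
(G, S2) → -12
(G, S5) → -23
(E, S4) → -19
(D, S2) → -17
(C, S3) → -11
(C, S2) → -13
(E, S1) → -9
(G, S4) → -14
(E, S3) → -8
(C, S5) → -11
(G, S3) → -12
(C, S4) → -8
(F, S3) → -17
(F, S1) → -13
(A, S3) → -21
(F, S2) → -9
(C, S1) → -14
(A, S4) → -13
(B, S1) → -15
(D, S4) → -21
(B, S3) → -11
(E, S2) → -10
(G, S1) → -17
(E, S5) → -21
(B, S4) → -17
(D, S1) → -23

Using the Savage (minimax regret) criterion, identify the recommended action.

Column bests: S1=-9, S2=-9, S3=-8, S4=-8, S5=-11.
A regrets: 14, 9, 13, 5, 5 → max 14
B regrets: 6, 3, 3, 9, 11 → max 11
C regrets: 5, 4, 3, 0, 0 → max 5
D regrets: 14, 8, 14, 13, 6 → max 14
E regrets: 0, 1, 0, 11, 10 → max 11
F regrets: 4, 0, 9, 6, 1 → max 9
G regrets: 8, 3, 4, 6, 12 → max 12
Smallest max regret = 5 → C.

C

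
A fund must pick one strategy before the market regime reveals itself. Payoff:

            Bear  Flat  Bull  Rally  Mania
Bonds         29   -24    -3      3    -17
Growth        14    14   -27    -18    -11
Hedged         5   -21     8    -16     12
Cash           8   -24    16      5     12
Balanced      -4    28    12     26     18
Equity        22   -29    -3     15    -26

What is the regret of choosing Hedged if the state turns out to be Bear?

24

Best payoff under Bear is 29.
Regret = 29 − 5 = 24.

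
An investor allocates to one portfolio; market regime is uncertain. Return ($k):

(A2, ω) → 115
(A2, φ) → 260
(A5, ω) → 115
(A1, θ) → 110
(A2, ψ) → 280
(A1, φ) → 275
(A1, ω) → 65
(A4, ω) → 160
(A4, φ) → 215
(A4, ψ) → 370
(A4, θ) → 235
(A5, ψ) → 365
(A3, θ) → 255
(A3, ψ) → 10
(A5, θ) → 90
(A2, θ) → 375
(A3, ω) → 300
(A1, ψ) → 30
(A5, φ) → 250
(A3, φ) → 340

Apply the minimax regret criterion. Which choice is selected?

A4

Column bests: θ=375, φ=340, ψ=370, ω=300.
A1 regrets: 265, 65, 340, 235 → max 340
A2 regrets: 0, 80, 90, 185 → max 185
A3 regrets: 120, 0, 360, 0 → max 360
A4 regrets: 140, 125, 0, 140 → max 140
A5 regrets: 285, 90, 5, 185 → max 285
Smallest max regret = 140 → A4.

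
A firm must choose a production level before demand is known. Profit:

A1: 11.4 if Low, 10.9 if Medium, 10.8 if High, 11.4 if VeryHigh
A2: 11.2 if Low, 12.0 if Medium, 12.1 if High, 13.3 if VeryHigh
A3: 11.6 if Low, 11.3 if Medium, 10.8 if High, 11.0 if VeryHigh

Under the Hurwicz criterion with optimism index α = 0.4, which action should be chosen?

A2

A1: 0.4·11.4 + 0.6·10.8 = 11.04
A2: 0.4·13.3 + 0.6·11.2 = 12.04
A3: 0.4·11.6 + 0.6·10.8 = 11.12
Highest Hurwicz score = 12.04 → A2.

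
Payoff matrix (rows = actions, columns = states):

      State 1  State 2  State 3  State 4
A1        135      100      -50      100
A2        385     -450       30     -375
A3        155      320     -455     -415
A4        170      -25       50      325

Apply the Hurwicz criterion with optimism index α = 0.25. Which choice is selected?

A4

A1: 0.25·135 + 0.75·(-50) = -3.75
A2: 0.25·385 + 0.75·(-450) = -241.25
A3: 0.25·320 + 0.75·(-455) = -261.25
A4: 0.25·325 + 0.75·(-25) = 62.5
Highest Hurwicz score = 62.5 → A4.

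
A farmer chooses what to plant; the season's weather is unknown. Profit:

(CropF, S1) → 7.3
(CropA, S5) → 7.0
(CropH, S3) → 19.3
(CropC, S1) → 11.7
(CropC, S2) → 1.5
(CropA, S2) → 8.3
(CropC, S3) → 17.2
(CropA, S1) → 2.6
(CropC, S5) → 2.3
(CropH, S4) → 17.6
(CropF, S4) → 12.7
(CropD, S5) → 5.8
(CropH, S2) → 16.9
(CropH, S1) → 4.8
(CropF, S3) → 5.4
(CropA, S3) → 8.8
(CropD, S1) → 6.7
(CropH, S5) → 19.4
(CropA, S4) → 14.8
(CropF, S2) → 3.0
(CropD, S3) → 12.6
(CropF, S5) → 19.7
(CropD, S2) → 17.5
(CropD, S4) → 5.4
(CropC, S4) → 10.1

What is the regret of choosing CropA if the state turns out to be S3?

10.5

Best payoff under S3 is 19.3.
Regret = 19.3 − 8.8 = 10.5.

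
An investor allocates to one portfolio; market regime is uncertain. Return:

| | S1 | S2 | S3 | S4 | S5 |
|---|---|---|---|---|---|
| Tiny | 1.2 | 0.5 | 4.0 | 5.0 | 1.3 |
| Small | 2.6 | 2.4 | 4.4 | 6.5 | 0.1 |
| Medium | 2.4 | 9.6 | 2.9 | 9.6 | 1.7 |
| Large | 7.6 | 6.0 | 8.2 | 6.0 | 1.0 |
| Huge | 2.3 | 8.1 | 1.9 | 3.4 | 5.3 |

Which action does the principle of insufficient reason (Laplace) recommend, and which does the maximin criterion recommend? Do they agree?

laplace → Large; maximin → Huge (disagree)

Row averages: Tiny=2.4, Small=3.2, Medium=5.24, Large=5.76, Huge=4.2
Highest average = 5.76 → Large.
Row minima: Tiny=0.5, Small=0.1, Medium=1.7, Large=1.0, Huge=1.9
Best worst-case = 1.9 → Huge.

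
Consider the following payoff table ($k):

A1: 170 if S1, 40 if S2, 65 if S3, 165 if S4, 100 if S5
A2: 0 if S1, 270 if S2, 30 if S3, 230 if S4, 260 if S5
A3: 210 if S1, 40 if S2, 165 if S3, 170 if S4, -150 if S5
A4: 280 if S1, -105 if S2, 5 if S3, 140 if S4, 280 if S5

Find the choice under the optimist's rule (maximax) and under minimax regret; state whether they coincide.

Row maxima: A1=170, A2=270, A3=210, A4=280
Best best-case = 280 → A4.
Column bests: S1=280, S2=270, S3=165, S4=230, S5=280.
A1 regrets: 110, 230, 100, 65, 180 → max 230
A2 regrets: 280, 0, 135, 0, 20 → max 280
A3 regrets: 70, 230, 0, 60, 430 → max 430
A4 regrets: 0, 375, 160, 90, 0 → max 375
Smallest max regret = 230 → A1.

maximax → A4; minimax regret → A1 (disagree)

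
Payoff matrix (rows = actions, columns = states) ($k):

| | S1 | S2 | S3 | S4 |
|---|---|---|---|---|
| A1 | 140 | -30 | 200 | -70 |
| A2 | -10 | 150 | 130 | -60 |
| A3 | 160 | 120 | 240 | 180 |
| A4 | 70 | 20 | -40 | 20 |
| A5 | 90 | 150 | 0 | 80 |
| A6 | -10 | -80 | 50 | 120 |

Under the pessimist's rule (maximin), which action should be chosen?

A3

Row minima: A1=-70, A2=-60, A3=120, A4=-40, A5=0, A6=-80
Best worst-case = 120 → A3.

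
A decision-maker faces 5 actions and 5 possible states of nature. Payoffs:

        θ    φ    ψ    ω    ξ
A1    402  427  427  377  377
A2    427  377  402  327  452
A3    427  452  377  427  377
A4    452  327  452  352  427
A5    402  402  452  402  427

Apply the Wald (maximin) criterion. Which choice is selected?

A5

Row minima: A1=377, A2=327, A3=377, A4=327, A5=402
Best worst-case = 402 → A5.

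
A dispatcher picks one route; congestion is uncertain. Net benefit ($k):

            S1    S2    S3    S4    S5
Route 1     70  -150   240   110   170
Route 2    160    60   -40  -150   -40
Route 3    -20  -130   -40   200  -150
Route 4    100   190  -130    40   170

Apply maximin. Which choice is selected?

Route 4

Row minima: Route 1=-150, Route 2=-150, Route 3=-150, Route 4=-130
Best worst-case = -130 → Route 4.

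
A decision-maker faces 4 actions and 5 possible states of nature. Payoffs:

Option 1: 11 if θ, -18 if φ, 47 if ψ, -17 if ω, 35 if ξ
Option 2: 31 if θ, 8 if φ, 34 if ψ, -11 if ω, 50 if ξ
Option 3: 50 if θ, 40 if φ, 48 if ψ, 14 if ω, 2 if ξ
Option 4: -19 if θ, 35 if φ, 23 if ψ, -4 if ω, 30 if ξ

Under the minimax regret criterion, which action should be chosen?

Option 2

Column bests: θ=50, φ=40, ψ=48, ω=14, ξ=50.
Option 1 regrets: 39, 58, 1, 31, 15 → max 58
Option 2 regrets: 19, 32, 14, 25, 0 → max 32
Option 3 regrets: 0, 0, 0, 0, 48 → max 48
Option 4 regrets: 69, 5, 25, 18, 20 → max 69
Smallest max regret = 32 → Option 2.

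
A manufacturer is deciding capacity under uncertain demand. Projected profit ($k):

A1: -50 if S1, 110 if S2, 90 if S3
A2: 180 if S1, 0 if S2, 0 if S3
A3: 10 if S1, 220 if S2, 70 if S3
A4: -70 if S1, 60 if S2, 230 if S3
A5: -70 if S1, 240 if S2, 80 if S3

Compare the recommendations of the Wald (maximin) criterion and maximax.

Row minima: A1=-50, A2=0, A3=10, A4=-70, A5=-70
Best worst-case = 10 → A3.
Row maxima: A1=110, A2=180, A3=220, A4=230, A5=240
Best best-case = 240 → A5.

maximin → A3; maximax → A5 (disagree)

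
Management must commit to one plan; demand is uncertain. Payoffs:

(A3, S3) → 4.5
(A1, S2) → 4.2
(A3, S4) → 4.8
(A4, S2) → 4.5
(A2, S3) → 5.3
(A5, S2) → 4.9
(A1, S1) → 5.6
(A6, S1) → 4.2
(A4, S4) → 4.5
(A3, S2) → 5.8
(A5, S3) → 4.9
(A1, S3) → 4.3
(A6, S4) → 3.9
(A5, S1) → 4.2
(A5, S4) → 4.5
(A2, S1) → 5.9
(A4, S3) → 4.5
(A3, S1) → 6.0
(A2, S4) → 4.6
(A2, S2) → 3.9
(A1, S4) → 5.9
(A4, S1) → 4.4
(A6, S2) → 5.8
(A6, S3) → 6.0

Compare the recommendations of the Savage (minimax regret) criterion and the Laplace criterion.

Column bests: S1=6.0, S2=5.8, S3=6.0, S4=5.9.
A1 regrets: 0.4, 1.6, 1.7, 0.0 → max 1.7
A2 regrets: 0.1, 1.9, 0.7, 1.3 → max 1.9
A3 regrets: 0.0, 0.0, 1.5, 1.1 → max 1.5
A4 regrets: 1.6, 1.3, 1.5, 1.4 → max 1.6
A5 regrets: 1.8, 0.9, 1.1, 1.4 → max 1.8
A6 regrets: 1.8, 0.0, 0.0, 2.0 → max 2.0
Smallest max regret = 1.5 → A3.
Row averages: A1=5, A2=4.925, A3=5.275, A4=4.475, A5=4.625, A6=4.975
Highest average = 5.275 → A3.

minimax regret → A3; laplace → A3 (agree)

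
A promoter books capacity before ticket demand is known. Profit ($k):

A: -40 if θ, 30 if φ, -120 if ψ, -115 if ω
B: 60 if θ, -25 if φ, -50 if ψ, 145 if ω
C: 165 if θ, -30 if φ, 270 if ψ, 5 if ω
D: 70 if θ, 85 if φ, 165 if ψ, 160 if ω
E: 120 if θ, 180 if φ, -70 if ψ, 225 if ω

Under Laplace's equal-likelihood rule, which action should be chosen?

Row averages: A=-61.25, B=32.5, C=102.5, D=120, E=113.75
Highest average = 120 → D.

D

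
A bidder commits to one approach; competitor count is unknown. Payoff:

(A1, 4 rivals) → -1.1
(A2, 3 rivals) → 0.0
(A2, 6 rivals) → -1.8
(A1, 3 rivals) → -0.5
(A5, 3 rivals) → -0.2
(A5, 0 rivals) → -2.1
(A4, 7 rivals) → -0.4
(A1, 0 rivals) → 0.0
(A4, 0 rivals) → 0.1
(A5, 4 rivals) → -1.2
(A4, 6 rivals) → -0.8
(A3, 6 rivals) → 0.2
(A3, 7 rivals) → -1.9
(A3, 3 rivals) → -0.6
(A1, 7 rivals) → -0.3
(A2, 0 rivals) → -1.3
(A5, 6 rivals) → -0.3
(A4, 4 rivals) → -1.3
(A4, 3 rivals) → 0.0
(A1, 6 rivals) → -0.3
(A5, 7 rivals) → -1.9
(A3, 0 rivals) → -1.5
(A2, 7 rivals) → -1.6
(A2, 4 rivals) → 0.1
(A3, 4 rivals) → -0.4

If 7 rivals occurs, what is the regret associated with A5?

1.6

Best payoff under 7 rivals is -0.3.
Regret = -0.3 − (-1.9) = 1.6.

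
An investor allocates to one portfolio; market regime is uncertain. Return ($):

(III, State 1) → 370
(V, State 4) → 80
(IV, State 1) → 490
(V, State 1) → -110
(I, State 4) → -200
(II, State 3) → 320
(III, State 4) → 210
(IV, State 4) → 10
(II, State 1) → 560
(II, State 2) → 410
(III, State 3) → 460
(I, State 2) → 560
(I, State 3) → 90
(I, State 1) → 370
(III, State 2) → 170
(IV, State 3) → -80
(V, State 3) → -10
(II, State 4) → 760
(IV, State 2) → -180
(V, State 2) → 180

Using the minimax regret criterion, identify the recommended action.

Column bests: State 1=560, State 2=560, State 3=460, State 4=760.
I regrets: 190, 0, 370, 960 → max 960
II regrets: 0, 150, 140, 0 → max 150
III regrets: 190, 390, 0, 550 → max 550
IV regrets: 70, 740, 540, 750 → max 750
V regrets: 670, 380, 470, 680 → max 680
Smallest max regret = 150 → II.

II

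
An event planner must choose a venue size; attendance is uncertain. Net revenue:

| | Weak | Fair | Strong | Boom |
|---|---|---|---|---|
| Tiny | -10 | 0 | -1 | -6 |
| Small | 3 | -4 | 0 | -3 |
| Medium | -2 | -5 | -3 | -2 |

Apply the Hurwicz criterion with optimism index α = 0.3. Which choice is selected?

Tiny: 0.3·0 + 0.7·(-10) = -7
Small: 0.3·3 + 0.7·(-4) = -1.9
Medium: 0.3·(-2) + 0.7·(-5) = -4.1
Highest Hurwicz score = -1.9 → Small.

Small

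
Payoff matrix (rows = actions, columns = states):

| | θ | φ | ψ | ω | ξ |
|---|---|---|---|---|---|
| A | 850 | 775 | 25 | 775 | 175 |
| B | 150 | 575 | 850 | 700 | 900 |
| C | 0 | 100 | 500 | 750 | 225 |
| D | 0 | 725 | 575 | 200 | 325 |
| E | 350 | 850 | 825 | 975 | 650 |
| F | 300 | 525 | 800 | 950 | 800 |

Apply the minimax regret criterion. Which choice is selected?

Column bests: θ=850, φ=850, ψ=850, ω=975, ξ=900.
A regrets: 0, 75, 825, 200, 725 → max 825
B regrets: 700, 275, 0, 275, 0 → max 700
C regrets: 850, 750, 350, 225, 675 → max 850
D regrets: 850, 125, 275, 775, 575 → max 850
E regrets: 500, 0, 25, 0, 250 → max 500
F regrets: 550, 325, 50, 25, 100 → max 550
Smallest max regret = 500 → E.

E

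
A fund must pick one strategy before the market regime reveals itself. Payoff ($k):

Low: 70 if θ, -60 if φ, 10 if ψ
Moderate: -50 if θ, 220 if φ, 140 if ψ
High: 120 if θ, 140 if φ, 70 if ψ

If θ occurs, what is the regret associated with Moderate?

Best payoff under θ is 120.
Regret = 120 − (-50) = 170.

170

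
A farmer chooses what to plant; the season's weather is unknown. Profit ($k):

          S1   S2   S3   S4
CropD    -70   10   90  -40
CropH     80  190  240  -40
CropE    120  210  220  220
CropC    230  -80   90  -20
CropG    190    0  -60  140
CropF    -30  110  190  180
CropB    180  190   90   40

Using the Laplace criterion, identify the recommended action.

Row averages: CropD=-2.5, CropH=117.5, CropE=192.5, CropC=55, CropG=67.5, CropF=112.5, CropB=125
Highest average = 192.5 → CropE.

CropE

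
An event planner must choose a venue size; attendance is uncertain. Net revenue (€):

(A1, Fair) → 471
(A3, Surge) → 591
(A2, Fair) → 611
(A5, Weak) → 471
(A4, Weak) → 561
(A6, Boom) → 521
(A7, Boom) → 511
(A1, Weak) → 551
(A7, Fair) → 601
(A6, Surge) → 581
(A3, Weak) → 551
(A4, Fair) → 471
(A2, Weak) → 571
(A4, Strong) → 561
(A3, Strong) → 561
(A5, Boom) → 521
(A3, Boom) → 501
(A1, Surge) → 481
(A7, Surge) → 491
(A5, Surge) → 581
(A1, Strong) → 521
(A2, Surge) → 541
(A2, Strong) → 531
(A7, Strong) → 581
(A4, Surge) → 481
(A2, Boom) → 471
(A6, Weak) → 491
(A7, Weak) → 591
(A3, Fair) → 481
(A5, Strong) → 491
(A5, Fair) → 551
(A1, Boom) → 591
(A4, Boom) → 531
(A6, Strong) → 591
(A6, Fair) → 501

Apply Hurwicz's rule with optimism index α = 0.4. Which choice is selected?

A7

A1: 0.4·591 + 0.6·471 = 519
A2: 0.4·611 + 0.6·471 = 527
A3: 0.4·591 + 0.6·481 = 525
A4: 0.4·561 + 0.6·471 = 507
A5: 0.4·581 + 0.6·471 = 515
A6: 0.4·591 + 0.6·491 = 531
A7: 0.4·601 + 0.6·491 = 535
Highest Hurwicz score = 535 → A7.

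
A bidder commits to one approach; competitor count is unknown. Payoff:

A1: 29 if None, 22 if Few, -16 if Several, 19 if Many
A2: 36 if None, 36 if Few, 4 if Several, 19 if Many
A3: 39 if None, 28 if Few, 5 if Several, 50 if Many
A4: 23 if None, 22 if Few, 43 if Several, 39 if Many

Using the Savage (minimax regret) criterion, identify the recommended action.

Column bests: None=39, Few=36, Several=43, Many=50.
A1 regrets: 10, 14, 59, 31 → max 59
A2 regrets: 3, 0, 39, 31 → max 39
A3 regrets: 0, 8, 38, 0 → max 38
A4 regrets: 16, 14, 0, 11 → max 16
Smallest max regret = 16 → A4.

A4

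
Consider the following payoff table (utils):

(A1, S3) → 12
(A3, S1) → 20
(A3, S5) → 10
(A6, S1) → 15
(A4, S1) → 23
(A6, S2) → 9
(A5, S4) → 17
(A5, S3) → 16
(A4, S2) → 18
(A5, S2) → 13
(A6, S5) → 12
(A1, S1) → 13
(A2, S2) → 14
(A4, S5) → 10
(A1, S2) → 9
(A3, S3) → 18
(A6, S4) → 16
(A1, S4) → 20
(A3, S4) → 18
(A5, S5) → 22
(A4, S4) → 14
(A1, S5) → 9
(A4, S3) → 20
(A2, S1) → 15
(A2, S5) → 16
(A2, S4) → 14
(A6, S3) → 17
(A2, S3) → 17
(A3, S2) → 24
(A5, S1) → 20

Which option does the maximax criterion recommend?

Row maxima: A1=20, A2=17, A3=24, A4=23, A5=22, A6=17
Best best-case = 24 → A3.

A3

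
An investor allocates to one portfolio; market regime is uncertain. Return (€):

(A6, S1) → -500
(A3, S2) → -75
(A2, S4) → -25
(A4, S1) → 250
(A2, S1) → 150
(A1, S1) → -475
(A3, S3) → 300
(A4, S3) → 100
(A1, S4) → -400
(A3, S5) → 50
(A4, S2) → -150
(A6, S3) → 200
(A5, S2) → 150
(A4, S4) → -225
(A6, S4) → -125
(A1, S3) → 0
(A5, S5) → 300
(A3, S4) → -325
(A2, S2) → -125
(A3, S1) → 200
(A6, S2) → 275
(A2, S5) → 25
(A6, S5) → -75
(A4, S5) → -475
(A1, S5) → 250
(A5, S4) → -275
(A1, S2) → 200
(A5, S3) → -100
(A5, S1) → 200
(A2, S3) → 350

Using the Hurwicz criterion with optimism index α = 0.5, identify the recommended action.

A1: 0.5·250 + 0.5·(-475) = -112.5
A2: 0.5·350 + 0.5·(-125) = 112.5
A3: 0.5·300 + 0.5·(-325) = -12.5
A4: 0.5·250 + 0.5·(-475) = -112.5
A5: 0.5·300 + 0.5·(-275) = 12.5
A6: 0.5·275 + 0.5·(-500) = -112.5
Highest Hurwicz score = 112.5 → A2.

A2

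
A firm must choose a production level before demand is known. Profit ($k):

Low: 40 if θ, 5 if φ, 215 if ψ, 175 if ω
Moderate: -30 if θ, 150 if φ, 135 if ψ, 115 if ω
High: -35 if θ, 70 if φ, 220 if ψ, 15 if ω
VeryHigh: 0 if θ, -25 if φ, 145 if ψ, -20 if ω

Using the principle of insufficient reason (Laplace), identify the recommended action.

Low

Row averages: Low=108.75, Moderate=92.5, High=67.5, VeryHigh=25
Highest average = 108.75 → Low.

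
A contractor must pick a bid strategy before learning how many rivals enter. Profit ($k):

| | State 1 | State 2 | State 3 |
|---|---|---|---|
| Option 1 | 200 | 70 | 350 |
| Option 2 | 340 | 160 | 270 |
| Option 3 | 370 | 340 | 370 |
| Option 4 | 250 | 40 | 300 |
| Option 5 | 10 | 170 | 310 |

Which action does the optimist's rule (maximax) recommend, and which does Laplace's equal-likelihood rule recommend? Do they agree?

Row maxima: Option 1=350, Option 2=340, Option 3=370, Option 4=300, Option 5=310
Best best-case = 370 → Option 3.
Row averages: Option 1=620/3, Option 2=770/3, Option 3=360, Option 4=590/3, Option 5=490/3
Highest average = 360 → Option 3.

maximax → Option 3; laplace → Option 3 (agree)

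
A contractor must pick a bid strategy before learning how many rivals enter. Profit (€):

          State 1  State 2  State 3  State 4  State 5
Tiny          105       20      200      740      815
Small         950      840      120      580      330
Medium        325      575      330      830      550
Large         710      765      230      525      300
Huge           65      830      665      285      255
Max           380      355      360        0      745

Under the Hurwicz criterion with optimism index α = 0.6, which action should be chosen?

Tiny: 0.6·815 + 0.4·20 = 497
Small: 0.6·950 + 0.4·120 = 618
Medium: 0.6·830 + 0.4·325 = 628
Large: 0.6·765 + 0.4·230 = 551
Huge: 0.6·830 + 0.4·65 = 524
Max: 0.6·745 + 0.4·0 = 447
Highest Hurwicz score = 628 → Medium.

Medium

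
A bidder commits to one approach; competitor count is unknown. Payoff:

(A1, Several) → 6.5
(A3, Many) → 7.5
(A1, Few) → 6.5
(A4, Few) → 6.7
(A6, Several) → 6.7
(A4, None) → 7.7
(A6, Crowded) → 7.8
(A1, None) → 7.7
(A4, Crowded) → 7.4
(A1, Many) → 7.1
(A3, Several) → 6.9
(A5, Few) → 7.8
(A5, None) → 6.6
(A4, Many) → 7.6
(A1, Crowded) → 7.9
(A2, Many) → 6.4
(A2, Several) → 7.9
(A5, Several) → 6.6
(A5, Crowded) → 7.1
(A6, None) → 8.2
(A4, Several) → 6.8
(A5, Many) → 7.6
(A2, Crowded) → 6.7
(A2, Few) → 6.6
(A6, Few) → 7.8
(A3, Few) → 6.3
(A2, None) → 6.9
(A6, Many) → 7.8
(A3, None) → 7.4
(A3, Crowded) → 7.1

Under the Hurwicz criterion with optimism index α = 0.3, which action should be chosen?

A6

A1: 0.3·7.9 + 0.7·6.5 = 6.92
A2: 0.3·7.9 + 0.7·6.4 = 6.85
A3: 0.3·7.5 + 0.7·6.3 = 6.66
A4: 0.3·7.7 + 0.7·6.7 = 7
A5: 0.3·7.8 + 0.7·6.6 = 6.96
A6: 0.3·8.2 + 0.7·6.7 = 7.15
Highest Hurwicz score = 7.15 → A6.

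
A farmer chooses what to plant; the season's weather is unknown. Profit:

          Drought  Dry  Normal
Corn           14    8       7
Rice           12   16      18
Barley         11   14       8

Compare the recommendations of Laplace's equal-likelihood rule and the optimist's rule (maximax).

laplace → Rice; maximax → Rice (agree)

Row averages: Corn=29/3, Rice=46/3, Barley=11
Highest average = 46/3 → Rice.
Row maxima: Corn=14, Rice=18, Barley=14
Best best-case = 18 → Rice.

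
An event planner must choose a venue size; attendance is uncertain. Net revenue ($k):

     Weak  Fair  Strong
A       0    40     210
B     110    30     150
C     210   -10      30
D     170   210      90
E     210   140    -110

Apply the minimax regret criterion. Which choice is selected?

D

Column bests: Weak=210, Fair=210, Strong=210.
A regrets: 210, 170, 0 → max 210
B regrets: 100, 180, 60 → max 180
C regrets: 0, 220, 180 → max 220
D regrets: 40, 0, 120 → max 120
E regrets: 0, 70, 320 → max 320
Smallest max regret = 120 → D.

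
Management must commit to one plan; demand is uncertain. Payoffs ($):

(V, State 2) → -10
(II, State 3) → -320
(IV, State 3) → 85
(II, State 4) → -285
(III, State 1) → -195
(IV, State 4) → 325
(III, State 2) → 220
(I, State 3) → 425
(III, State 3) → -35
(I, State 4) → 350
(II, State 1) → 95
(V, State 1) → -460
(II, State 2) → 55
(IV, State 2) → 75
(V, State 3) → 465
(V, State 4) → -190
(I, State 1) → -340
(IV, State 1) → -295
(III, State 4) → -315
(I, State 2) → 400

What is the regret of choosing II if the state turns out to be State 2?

345

Best payoff under State 2 is 400.
Regret = 400 − 55 = 345.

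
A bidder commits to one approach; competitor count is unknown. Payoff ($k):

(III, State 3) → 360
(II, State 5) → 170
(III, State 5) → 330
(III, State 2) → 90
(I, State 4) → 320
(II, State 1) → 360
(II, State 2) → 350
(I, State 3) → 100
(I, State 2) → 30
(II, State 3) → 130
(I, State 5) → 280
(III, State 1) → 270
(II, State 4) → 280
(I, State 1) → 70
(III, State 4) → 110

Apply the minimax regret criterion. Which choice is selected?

II

Column bests: State 1=360, State 2=350, State 3=360, State 4=320, State 5=330.
I regrets: 290, 320, 260, 0, 50 → max 320
II regrets: 0, 0, 230, 40, 160 → max 230
III regrets: 90, 260, 0, 210, 0 → max 260
Smallest max regret = 230 → II.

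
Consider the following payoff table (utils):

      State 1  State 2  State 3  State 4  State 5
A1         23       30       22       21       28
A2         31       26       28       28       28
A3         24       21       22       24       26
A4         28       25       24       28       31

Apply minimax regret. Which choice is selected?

A2

Column bests: State 1=31, State 2=30, State 3=28, State 4=28, State 5=31.
A1 regrets: 8, 0, 6, 7, 3 → max 8
A2 regrets: 0, 4, 0, 0, 3 → max 4
A3 regrets: 7, 9, 6, 4, 5 → max 9
A4 regrets: 3, 5, 4, 0, 0 → max 5
Smallest max regret = 4 → A2.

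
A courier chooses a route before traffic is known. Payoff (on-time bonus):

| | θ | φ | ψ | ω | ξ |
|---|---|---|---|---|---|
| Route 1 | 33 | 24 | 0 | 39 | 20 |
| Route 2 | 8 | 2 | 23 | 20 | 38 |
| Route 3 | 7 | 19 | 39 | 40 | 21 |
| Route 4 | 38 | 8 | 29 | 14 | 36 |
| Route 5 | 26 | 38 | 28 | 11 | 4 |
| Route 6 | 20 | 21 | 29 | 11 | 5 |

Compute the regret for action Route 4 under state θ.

0

Best payoff under θ is 38.
Regret = 38 − 38 = 0.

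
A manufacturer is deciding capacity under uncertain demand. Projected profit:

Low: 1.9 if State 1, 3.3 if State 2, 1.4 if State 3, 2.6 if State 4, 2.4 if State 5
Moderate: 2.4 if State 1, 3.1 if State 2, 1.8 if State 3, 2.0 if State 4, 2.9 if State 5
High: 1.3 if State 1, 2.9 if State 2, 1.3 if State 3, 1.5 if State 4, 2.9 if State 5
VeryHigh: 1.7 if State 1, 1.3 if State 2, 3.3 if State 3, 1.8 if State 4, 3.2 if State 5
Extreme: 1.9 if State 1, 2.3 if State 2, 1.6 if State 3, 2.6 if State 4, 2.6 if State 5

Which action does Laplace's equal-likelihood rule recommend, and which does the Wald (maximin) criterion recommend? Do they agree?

laplace → Moderate; maximin → Moderate (agree)

Row averages: Low=2.32, Moderate=2.44, High=1.98, VeryHigh=2.26, Extreme=2.2
Highest average = 2.44 → Moderate.
Row minima: Low=1.4, Moderate=1.8, High=1.3, VeryHigh=1.3, Extreme=1.6
Best worst-case = 1.8 → Moderate.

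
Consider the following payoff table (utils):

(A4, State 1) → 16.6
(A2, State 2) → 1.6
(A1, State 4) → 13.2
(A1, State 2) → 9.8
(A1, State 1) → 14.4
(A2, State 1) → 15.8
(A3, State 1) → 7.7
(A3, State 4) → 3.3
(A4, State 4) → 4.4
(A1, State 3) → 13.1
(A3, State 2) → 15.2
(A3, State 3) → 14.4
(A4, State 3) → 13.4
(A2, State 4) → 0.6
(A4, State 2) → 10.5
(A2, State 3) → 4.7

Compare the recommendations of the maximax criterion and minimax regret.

maximax → A4; minimax regret → A1 (disagree)

Row maxima: A1=14.4, A2=15.8, A3=15.2, A4=16.6
Best best-case = 16.6 → A4.
Column bests: State 1=16.6, State 2=15.2, State 3=14.4, State 4=13.2.
A1 regrets: 2.2, 5.4, 1.3, 0.0 → max 5.4
A2 regrets: 0.8, 13.6, 9.7, 12.6 → max 13.6
A3 regrets: 8.9, 0.0, 0.0, 9.9 → max 9.9
A4 regrets: 0.0, 4.7, 1.0, 8.8 → max 8.8
Smallest max regret = 5.4 → A1.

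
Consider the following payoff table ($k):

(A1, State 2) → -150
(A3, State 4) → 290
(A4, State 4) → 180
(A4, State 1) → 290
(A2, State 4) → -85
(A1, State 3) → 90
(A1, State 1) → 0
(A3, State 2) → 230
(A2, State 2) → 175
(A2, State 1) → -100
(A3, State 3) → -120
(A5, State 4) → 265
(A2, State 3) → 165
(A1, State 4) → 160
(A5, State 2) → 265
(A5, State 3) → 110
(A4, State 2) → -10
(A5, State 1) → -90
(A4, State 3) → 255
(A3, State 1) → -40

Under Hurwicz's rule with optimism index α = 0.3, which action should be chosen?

A1: 0.3·160 + 0.7·(-150) = -57
A2: 0.3·175 + 0.7·(-100) = -17.5
A3: 0.3·290 + 0.7·(-120) = 3
A4: 0.3·290 + 0.7·(-10) = 80
A5: 0.3·265 + 0.7·(-90) = 16.5
Highest Hurwicz score = 80 → A4.

A4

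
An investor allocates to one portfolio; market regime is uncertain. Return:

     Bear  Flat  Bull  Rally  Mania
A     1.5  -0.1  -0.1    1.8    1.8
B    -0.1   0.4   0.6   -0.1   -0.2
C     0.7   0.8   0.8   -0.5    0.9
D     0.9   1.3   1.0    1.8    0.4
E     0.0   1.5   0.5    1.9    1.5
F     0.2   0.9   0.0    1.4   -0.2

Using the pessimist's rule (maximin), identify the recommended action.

Row minima: A=-0.1, B=-0.2, C=-0.5, D=0.4, E=0.0, F=-0.2
Best worst-case = 0.4 → D.

D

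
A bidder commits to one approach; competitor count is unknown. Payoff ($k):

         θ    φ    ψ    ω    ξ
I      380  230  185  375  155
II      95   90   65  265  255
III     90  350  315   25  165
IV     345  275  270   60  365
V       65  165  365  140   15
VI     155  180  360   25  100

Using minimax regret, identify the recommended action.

Column bests: θ=380, φ=350, ψ=365, ω=375, ξ=365.
I regrets: 0, 120, 180, 0, 210 → max 210
II regrets: 285, 260, 300, 110, 110 → max 300
III regrets: 290, 0, 50, 350, 200 → max 350
IV regrets: 35, 75, 95, 315, 0 → max 315
V regrets: 315, 185, 0, 235, 350 → max 350
VI regrets: 225, 170, 5, 350, 265 → max 350
Smallest max regret = 210 → I.

I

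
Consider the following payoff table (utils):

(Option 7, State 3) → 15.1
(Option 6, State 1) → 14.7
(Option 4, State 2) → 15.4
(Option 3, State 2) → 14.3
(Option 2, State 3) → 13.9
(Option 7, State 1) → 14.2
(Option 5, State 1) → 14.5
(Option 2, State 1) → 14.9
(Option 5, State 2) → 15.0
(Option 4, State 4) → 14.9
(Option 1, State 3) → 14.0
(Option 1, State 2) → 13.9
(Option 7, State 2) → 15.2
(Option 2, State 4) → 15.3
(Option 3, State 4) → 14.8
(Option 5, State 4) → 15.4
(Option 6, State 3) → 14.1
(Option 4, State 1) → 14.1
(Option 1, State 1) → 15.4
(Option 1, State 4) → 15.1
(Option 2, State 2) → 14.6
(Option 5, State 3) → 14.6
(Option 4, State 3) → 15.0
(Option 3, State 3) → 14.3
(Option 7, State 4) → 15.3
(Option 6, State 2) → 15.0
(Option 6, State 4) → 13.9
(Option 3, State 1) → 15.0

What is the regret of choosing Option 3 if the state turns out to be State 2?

1.1

Best payoff under State 2 is 15.4.
Regret = 15.4 − 14.3 = 1.1.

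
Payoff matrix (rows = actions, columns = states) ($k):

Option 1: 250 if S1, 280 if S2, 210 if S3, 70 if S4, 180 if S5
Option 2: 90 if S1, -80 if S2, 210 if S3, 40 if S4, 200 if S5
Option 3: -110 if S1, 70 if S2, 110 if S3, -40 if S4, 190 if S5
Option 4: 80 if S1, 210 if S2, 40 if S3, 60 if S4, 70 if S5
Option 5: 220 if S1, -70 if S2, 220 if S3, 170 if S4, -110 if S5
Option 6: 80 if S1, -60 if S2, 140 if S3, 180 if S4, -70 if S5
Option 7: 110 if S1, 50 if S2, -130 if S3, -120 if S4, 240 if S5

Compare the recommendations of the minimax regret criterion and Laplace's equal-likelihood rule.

minimax regret → Option 1; laplace → Option 1 (agree)

Column bests: S1=250, S2=280, S3=220, S4=180, S5=240.
Option 1 regrets: 0, 0, 10, 110, 60 → max 110
Option 2 regrets: 160, 360, 10, 140, 40 → max 360
Option 3 regrets: 360, 210, 110, 220, 50 → max 360
Option 4 regrets: 170, 70, 180, 120, 170 → max 180
Option 5 regrets: 30, 350, 0, 10, 350 → max 350
Option 6 regrets: 170, 340, 80, 0, 310 → max 340
Option 7 regrets: 140, 230, 350, 300, 0 → max 350
Smallest max regret = 110 → Option 1.
Row averages: Option 1=198, Option 2=92, Option 3=44, Option 4=92, Option 5=86, Option 6=54, Option 7=30
Highest average = 198 → Option 1.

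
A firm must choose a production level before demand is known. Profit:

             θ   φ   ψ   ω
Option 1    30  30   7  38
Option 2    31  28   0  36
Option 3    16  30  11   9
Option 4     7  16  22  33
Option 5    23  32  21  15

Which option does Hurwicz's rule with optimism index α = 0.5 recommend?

Option 5

Option 1: 0.5·38 + 0.5·7 = 22.5
Option 2: 0.5·36 + 0.5·0 = 18
Option 3: 0.5·30 + 0.5·9 = 19.5
Option 4: 0.5·33 + 0.5·7 = 20
Option 5: 0.5·32 + 0.5·15 = 23.5
Highest Hurwicz score = 23.5 → Option 5.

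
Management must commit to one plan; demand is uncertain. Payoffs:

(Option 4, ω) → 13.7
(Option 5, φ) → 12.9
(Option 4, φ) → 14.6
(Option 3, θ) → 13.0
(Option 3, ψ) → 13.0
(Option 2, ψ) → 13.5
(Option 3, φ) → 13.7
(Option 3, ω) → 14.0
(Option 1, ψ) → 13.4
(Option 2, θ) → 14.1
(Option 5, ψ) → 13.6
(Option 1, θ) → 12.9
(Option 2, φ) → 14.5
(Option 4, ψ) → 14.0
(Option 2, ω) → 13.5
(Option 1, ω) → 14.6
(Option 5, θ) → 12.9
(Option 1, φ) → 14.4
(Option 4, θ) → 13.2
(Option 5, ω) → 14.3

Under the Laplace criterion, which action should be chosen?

Row averages: Option 1=13.825, Option 2=13.9, Option 3=13.425, Option 4=13.875, Option 5=13.425
Highest average = 13.9 → Option 2.

Option 2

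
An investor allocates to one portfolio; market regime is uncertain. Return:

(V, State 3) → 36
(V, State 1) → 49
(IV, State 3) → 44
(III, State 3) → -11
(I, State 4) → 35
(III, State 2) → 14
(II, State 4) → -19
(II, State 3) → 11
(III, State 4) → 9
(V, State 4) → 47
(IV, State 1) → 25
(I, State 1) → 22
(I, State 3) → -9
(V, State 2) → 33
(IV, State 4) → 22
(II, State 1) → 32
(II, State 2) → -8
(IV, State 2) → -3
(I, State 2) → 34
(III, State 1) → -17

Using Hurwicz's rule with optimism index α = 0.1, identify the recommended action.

I: 0.1·35 + 0.9·(-9) = -4.6
II: 0.1·32 + 0.9·(-19) = -13.9
III: 0.1·14 + 0.9·(-17) = -13.9
IV: 0.1·44 + 0.9·(-3) = 1.7
V: 0.1·49 + 0.9·33 = 34.6
Highest Hurwicz score = 34.6 → V.

V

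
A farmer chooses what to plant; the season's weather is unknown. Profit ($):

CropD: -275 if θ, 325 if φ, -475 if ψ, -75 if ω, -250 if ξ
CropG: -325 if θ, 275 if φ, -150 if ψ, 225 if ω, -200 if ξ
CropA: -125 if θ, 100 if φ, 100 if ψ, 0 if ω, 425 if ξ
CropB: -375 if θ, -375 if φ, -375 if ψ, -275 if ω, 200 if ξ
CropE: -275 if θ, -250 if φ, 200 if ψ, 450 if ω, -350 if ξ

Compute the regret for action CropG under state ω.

225

Best payoff under ω is 450.
Regret = 450 − 225 = 225.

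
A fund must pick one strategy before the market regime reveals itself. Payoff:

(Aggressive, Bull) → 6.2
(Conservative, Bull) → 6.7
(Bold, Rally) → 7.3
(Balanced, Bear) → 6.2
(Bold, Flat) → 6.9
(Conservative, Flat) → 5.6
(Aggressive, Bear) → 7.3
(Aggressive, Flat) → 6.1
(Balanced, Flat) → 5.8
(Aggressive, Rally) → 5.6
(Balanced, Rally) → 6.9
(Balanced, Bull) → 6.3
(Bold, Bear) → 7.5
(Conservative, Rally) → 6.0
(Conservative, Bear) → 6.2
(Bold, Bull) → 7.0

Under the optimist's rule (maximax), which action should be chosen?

Row maxima: Conservative=6.7, Balanced=6.9, Aggressive=7.3, Bold=7.5
Best best-case = 7.5 → Bold.

Bold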